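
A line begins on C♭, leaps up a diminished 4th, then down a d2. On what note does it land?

Eb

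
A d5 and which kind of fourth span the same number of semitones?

A diminished fifth spans 6 semitones.
A fourth spanning 6 semitones is augmented (the perfect fourth is 5).

augmented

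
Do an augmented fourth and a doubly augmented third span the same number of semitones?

Yes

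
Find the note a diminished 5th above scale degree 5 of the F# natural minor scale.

Scale degree 5 of F# natural minor is C#.
A diminished fifth (6 semitones) above C# lands on the letter G, giving G.

G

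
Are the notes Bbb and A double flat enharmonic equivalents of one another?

No

Two spellings are enharmonically equivalent only if they share a pitch class.
Here Bbb → 9, Abb → 7; 7 ≠ 9, so they are not.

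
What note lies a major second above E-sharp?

E up a major second is F#, so the target letter is F.
From E#, a major second is 2 semitones up: F##.

F##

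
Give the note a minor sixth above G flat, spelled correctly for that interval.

Ebb

A sixth above G lands on the letter E.
A minor sixth spans 8 semitones, so Gb moves to pitch class 2. On the letter E that is Ebb.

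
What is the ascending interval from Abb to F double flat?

minor sixth

The letter names run A→F, a span of 5 letter steps, so the interval is some kind of sixth.
Abb to Fbb is 8 semitones. A major sixth is 9, so 8 makes it minor.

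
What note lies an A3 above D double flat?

F

D up a major third is F#, so the target letter is F.
From Dbb, an augmented third is 5 semitones up: F.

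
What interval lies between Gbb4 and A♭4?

augmented second

Counting letters G–A gives a second.
Gbb→Ab = 3 semitones, 1 wider than the major second (2), so augmented.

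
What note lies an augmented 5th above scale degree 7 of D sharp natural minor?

G##

Scale degree 7 of D# natural minor is C#.
An augmented fifth (8 semitones) above C# lands on the letter G, giving G##.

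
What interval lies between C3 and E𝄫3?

diminished third

The letter names run C→E, a span of 2 letter steps, so the interval is some kind of third.
C to Ebb is 2 semitones. A major third is 4, so 2 makes it diminished.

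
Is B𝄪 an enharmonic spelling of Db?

B## is pitch class 1; Db is pitch class 1.
All spellings map to pitch class 1, so they are enharmonically equivalent.

Yes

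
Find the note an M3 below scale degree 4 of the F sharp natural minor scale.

G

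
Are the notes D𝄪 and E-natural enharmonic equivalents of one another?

Yes

D## is pitch class 4; E is pitch class 4.
All spellings map to pitch class 4, so they are enharmonically equivalent.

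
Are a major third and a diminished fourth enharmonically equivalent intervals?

Yes

A major third spans 4 semitones; a diminished fourth spans 4.
They are enharmonically equivalent.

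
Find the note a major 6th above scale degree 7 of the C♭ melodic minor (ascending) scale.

G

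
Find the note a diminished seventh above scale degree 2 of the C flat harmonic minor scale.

Scale degree 2 of Cb harmonic minor is Db.
A diminished seventh (9 semitones) above Db lands on the letter C, giving Cbb.

Cbb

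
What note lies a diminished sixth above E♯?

A sixth above E lands on the letter C.
A diminished sixth spans 7 semitones, so E# moves to pitch class 0. On the letter C that is C.

C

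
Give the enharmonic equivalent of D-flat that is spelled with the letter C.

C#

Plain C sits 1 semitone below Db, so on the letter C the same pitch needs a sharp: C#.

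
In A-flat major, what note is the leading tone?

G

The Ab major scale runs Ab Bb C Db Eb F G.
Degree 7 is G.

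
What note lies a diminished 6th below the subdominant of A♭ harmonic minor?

The subdominant of Ab harmonic minor is Db.
A diminished sixth (7 semitones) below Db lands on the letter F, giving F#.

F#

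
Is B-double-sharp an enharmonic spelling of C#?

B## is pitch class 1; C# is pitch class 1.
All spellings map to pitch class 1, so they are enharmonically equivalent.

Yes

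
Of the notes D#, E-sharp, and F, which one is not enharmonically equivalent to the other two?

In 12-tone equal temperament, enharmonic equivalents share a pitch class. D# is pitch class 3; E# is pitch class 5; F is pitch class 5.
E# and F share pitch class 5, while D# is pitch class 3.

D#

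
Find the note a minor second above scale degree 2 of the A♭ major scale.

Cb

Scale degree 2 of Ab major is Bb.
A minor second (1 semitone) above Bb lands on the letter C, giving Cb.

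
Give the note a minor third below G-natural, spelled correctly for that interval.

E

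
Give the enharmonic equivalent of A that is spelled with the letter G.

A is pitch class 9. The letter G alone is pitch class 7.
To reach pitch class 9 from G requires an offset of +2 semitones, i.e. double sharp: G##.

G##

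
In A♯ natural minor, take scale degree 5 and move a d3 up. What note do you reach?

Scale degree 5 of A# natural minor is E#.
A diminished third (2 semitones) above E# lands on the letter G, giving G.

G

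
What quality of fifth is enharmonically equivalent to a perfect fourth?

A perfect fourth spans 5 semitones.
A fifth spanning 5 semitones is doubly diminished (the perfect fifth is 7).

doubly diminished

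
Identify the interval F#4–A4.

Counting letters F–G–A gives a third.
F#→A = 3 semitones, 1 narrower than the major third (4), so minor.

minor third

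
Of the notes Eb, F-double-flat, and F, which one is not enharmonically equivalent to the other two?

F

In 12-tone equal temperament, enharmonic equivalents share a pitch class. Eb is pitch class 3; Fbb is pitch class 3; F is pitch class 5.
Eb and Fbb share pitch class 3, while F is pitch class 5.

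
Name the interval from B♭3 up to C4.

major second

The letter names run B→C, a span of 1 letter step, so the interval is some kind of second.
Bb to C is 2 semitones. A major second is 2, so 2 makes it major.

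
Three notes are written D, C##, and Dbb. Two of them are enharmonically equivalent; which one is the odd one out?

In 12-tone equal temperament, enharmonic equivalents share a pitch class. D is pitch class 2; C## is pitch class 2; Dbb is pitch class 0.
D and C## share pitch class 2, while Dbb is pitch class 0.

Dbb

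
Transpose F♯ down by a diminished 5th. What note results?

F down a perfect fifth is Bb, so the target letter is B.
From F#, a diminished fifth is 6 semitones down: B#.

B#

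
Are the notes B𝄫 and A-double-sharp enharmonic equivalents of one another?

Bbb is pitch class 9; A## is pitch class 11.
The pitch classes differ (9 vs. 11), so they are not enharmonic equivalents.

No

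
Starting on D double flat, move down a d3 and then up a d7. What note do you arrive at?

Abb

A diminished third down from Dbb is Bb (letter B, 2 semitones down).
A diminished seventh up from Bb is Abb (letter A, 9 semitones up).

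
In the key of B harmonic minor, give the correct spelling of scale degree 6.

Degree 6 takes the letter 5 steps above B, which is G.
In harmonic minor, degree 6 sits 8 semitones above the tonic. B + 8 semitones is pitch class 7, spelled on G as G.

G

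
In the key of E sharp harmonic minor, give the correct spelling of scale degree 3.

G#

Degree 3 takes the letter 2 steps above E, which is G.
In harmonic minor, degree 3 sits 3 semitones above the tonic. E# + 3 semitones is pitch class 8, spelled on G as G#.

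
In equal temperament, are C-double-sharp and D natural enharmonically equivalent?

C## = pitch class 2 and D = pitch class 2 — the same pitch class, so they are enharmonic equivalents.

Yes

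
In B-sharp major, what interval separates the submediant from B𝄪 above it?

The submediant of B# major is G##.
G## up to B##: letters G→B make it a third; 4 semitones makes it major.

major third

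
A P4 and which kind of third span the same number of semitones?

A perfect fourth spans 5 semitones.
A third spanning 5 semitones is augmented (the major third is 4).

augmented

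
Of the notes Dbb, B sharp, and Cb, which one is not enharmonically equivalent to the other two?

Cb

In 12-tone equal temperament, enharmonic equivalents share a pitch class. Dbb is pitch class 0; B# is pitch class 0; Cb is pitch class 11.
Dbb and B# share pitch class 0, while Cb is pitch class 11.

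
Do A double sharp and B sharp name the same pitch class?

Two spellings are enharmonically equivalent only if they share a pitch class.
Here A## → 11, B# → 0; 0 ≠ 11, so they are not.

No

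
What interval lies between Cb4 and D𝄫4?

minor second

The letter names run C→D, a span of 1 letter step, so the interval is some kind of second.
Cb to Dbb is 1 semitone. A major second is 2, so 1 makes it minor.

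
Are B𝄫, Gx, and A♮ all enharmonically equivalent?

Yes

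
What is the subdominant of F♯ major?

The F# major scale runs F# G# A# B C# D# E#.
Degree 4 is B.

B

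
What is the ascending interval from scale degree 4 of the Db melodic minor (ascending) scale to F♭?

Scale degree 4 of Db melodic minor (ascending) is Gb.
Gb up to Fb: letters G→F make it a seventh; 10 semitones makes it minor.

minor seventh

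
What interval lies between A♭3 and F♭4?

The letter names run A→F, a span of 5 letter steps, so the interval is some kind of sixth.
Ab to Fb is 8 semitones. A major sixth is 9, so 8 makes it minor.

minor sixth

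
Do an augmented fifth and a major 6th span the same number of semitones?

No

An augmented fifth spans 8 semitones; a major sixth spans 9.
The spans differ, so they are not enharmonic equivalents.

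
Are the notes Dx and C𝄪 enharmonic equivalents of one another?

Two spellings are enharmonically equivalent only if they share a pitch class.
Here D## → 4, C## → 2; 2 ≠ 4, so they are not.

No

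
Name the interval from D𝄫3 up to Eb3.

Counting letters D–E gives a second.
Dbb→Eb = 3 semitones, 1 wider than the major second (2), so augmented.

augmented second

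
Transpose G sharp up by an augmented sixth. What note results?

A sixth above G lands on the letter E.
An augmented sixth spans 10 semitones, so G# moves to pitch class 6. On the letter E that is E##.

E##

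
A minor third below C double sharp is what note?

A##

A third below C lands on the letter A.
A minor third spans 3 semitones, so C## moves to pitch class 11. On the letter A that is A##.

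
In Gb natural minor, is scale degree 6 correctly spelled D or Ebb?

Ebb

Each scale degree takes a distinct letter name. Degree 6 of a scale on G must use the letter E.
Ebb and D are enharmonically the same pitch, but only Ebb uses the letter E, so it is the correct spelling here.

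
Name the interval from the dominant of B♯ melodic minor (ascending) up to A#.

The dominant of B# melodic minor (ascending) is F##.
F## up to A#: letters F→A make it a third; 3 semitones makes it minor.

minor third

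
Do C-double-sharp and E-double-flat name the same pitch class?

C## is pitch class 2; Ebb is pitch class 2.
All spellings map to pitch class 2, so they are enharmonically equivalent.

Yes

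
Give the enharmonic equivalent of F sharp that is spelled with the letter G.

Gb

F# is pitch class 6. The letter G alone is pitch class 7.
To reach pitch class 6 from G requires an offset of -1 semitone, i.e. flat: Gb.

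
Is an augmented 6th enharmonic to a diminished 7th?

An augmented sixth spans 10 semitones; a diminished seventh spans 9.
The spans differ, so they are not enharmonic equivalents.

No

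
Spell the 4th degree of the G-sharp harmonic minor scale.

C#

Degree 4 takes the letter 3 steps above G, which is C.
In harmonic minor, degree 4 sits 5 semitones above the tonic. G# + 5 semitones is pitch class 1, spelled on C as C#.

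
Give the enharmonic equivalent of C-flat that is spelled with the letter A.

Plain A sits 2 semitones below Cb, so on the letter A the same pitch needs a double sharp: A##.

A##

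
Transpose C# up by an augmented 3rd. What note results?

A third above C lands on the letter E.
An augmented third spans 5 semitones, so C# moves to pitch class 6. On the letter E that is E##.

E##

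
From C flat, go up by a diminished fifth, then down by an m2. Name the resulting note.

A diminished fifth up from Cb is Gbb (letter G, 6 semitones up).
A minor second down from Gbb is Fb (letter F, 1 semitone down).

Fb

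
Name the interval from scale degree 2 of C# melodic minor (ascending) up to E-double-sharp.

augmented second

Scale degree 2 of C# melodic minor (ascending) is D#.
D# up to E##: letters D→E make it a second; 3 semitones makes it augmented.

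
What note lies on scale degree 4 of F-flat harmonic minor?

Bbb

The Fb harmonic minor scale runs Fb Gb Abb Bbb Cb Dbb Eb.
Degree 4 is Bbb.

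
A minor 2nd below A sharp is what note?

A down a major second is G, so the target letter is G.
From A#, a minor second is 1 semitone down: G##.

G##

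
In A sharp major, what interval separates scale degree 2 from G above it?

Scale degree 2 of A# major is B#.
B# up to G: letters B→G make it a sixth; 7 semitones makes it diminished.

diminished sixth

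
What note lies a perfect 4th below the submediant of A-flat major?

C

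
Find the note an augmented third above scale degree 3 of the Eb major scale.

Scale degree 3 of Eb major is G.
An augmented third (5 semitones) above G lands on the letter B, giving B#.

B#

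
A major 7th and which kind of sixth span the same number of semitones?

doubly augmented

A major seventh spans 11 semitones.
A sixth spanning 11 semitones is doubly augmented (the major sixth is 9).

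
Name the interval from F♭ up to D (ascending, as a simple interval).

augmented sixth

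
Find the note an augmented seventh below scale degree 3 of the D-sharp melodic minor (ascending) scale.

Scale degree 3 of D# melodic minor (ascending) is F#.
An augmented seventh (12 semitones) below F# lands on the letter G, giving Gb.

Gb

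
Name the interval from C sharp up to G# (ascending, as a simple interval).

perfect fifth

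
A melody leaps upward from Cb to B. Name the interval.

augmented seventh

Counting letters C–D–E–F–G–A–B gives a seventh.
Cb→B = 12 semitones, 1 wider than the major seventh (11), so augmented.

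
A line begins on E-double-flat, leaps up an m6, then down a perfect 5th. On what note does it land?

A minor sixth up from Ebb is Cbb (letter C, 8 semitones up).
A perfect fifth down from Cbb is Fbb (letter F, 7 semitones down).

Fbb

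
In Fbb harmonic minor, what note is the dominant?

Degree 5 takes the letter 4 steps above F, which is C.
In harmonic minor, degree 5 sits 7 semitones above the tonic. Fbb + 7 semitones is pitch class 10, spelled on C as Cbb.

Cbb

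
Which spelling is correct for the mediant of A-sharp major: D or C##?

C##

Each scale degree takes a distinct letter name. Degree 3 of a scale on A must use the letter C.
C## and D are enharmonically the same pitch, but only C## uses the letter C, so it is the correct spelling here.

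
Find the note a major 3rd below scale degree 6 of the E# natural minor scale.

A

Scale degree 6 of E# natural minor is C#.
A major third (4 semitones) below C# lands on the letter A, giving A.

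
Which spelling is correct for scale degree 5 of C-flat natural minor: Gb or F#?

Gb

Each scale degree takes a distinct letter name. Degree 5 of a scale on C must use the letter G.
Gb and F# are enharmonically the same pitch, but only Gb uses the letter G, so it is the correct spelling here.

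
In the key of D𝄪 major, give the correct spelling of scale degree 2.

E##

Degree 2 takes the letter 1 step above D, which is E.
In major, degree 2 sits 2 semitones above the tonic. D## + 2 semitones is pitch class 6, spelled on E as E##.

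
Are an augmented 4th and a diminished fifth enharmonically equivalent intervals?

An augmented fourth spans 6 semitones; a diminished fifth spans 6.
They are enharmonically equivalent.

Yes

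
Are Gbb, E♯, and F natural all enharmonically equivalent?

Yes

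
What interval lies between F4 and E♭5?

minor seventh

Counting letters F–G–A–B–C–D–E gives a seventh.
F→Eb = 10 semitones, 1 narrower than the major seventh (11), so minor.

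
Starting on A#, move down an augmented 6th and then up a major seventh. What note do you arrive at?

B

An augmented sixth down from A# is C (letter C, 10 semitones down).
A major seventh up from C is B (letter B, 11 semitones up).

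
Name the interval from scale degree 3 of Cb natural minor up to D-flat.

Scale degree 3 of Cb natural minor is Ebb.
Ebb up to Db: letters E→D make it a seventh; 11 semitones makes it major.

major seventh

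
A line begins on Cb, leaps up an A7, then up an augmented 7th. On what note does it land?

An augmented seventh up from Cb is B (letter B, 12 semitones up).
An augmented seventh up from B is A## (letter A, 12 semitones up).

A##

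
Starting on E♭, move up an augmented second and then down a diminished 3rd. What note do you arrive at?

An augmented second up from Eb is F# (letter F, 3 semitones up).
A diminished third down from F# is D## (letter D, 2 semitones down).

D##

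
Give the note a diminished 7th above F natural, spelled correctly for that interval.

Ebb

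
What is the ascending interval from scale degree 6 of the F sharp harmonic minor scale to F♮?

minor third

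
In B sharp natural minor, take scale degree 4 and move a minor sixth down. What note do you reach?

Scale degree 4 of B# natural minor is E#.
A minor sixth (8 semitones) below E# lands on the letter G, giving G##.

G##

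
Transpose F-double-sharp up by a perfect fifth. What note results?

F up a perfect fifth is C, so the target letter is C.
From F##, a perfect fifth is 7 semitones up: C##.

C##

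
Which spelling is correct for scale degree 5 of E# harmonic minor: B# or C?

Each scale degree takes a distinct letter name. Degree 5 of a scale on E must use the letter B.
B# and C are enharmonically the same pitch, but only B# uses the letter B, so it is the correct spelling here.

B#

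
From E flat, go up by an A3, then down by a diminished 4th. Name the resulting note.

D##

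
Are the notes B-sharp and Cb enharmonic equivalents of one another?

No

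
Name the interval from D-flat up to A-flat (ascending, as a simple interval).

perfect fifth

The letter names run D→A, a span of 4 letter steps, so the interval is some kind of fifth.
Db to Ab is 7 semitones. A perfect fifth is 7, so 7 makes it perfect.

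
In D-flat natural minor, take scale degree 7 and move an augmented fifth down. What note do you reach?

Fbb

Scale degree 7 of Db natural minor is Cb.
An augmented fifth (8 semitones) below Cb lands on the letter F, giving Fbb.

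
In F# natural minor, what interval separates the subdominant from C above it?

The subdominant of F# natural minor is B.
B up to C: letters B→C make it a second; 1 semitone makes it minor.

minor second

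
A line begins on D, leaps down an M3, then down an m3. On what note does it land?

A major third down from D is Bb (letter B, 4 semitones down).
A minor third down from Bb is G (letter G, 3 semitones down).

G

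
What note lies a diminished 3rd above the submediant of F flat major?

Fbb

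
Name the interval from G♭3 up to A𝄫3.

Counting letters G–A gives a second.
Gb→Abb = 1 semitone, 1 narrower than the major second (2), so minor.

minor second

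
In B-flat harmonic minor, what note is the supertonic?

Degree 2 takes the letter 1 step above B, which is C.
In harmonic minor, degree 2 sits 2 semitones above the tonic. Bb + 2 semitones is pitch class 0, spelled on C as C.

C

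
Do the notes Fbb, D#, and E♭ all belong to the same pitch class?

Yes

Fbb is pitch class 3; D# is pitch class 3; Eb is pitch class 3.
All spellings map to pitch class 3, so they are enharmonically equivalent.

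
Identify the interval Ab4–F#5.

augmented sixth

The letter names run A→F, a span of 5 letter steps, so the interval is some kind of sixth.
Ab to F# is 10 semitones. A major sixth is 9, so 10 makes it augmented.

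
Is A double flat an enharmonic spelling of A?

No

Abb is pitch class 7; A is pitch class 9.
The pitch classes differ (7 vs. 9), so they are not enharmonic equivalents.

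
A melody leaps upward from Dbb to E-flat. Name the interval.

augmented second

Counting letters D–E gives a second.
Dbb→Eb = 3 semitones, 1 wider than the major second (2), so augmented.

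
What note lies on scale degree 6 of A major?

Degree 6 takes the letter 5 steps above A, which is F.
In major, degree 6 sits 9 semitones above the tonic. A + 9 semitones is pitch class 6, spelled on F as F#.

F#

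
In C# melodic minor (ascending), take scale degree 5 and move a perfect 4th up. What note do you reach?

Scale degree 5 of C# melodic minor (ascending) is G#.
A perfect fourth (5 semitones) above G# lands on the letter C, giving C#.

C#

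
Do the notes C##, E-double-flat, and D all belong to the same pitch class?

Yes

C## = pitch class 2 and Ebb = pitch class 2 and D = pitch class 2 — the same pitch class, so they are enharmonic equivalents.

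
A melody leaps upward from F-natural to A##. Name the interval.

Counting letters F–G–A gives a third.
F→A## = 6 semitones, 2 wider than the major third (4), so doubly augmented.

doubly augmented third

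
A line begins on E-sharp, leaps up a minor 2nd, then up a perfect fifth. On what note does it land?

C#

A minor second up from E# is F# (letter F, 1 semitone up).
A perfect fifth up from F# is C# (letter C, 7 semitones up).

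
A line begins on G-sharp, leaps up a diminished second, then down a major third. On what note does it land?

Fb

A diminished second up from G# is Ab (letter A, 0 semitones up).
A major third down from Ab is Fb (letter F, 4 semitones down).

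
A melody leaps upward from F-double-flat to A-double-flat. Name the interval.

The letter names run F→A, a span of 2 letter steps, so the interval is some kind of third.
Fbb to Abb is 4 semitones. A major third is 4, so 4 makes it major.

major third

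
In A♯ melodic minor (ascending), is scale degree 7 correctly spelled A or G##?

G##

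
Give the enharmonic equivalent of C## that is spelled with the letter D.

C## is pitch class 2. The letter D alone is pitch class 2.
Pitch class 2 on D needs no accidental: D.

D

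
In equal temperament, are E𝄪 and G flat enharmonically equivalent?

Yes

E## is pitch class 6; Gb is pitch class 6.
All spellings map to pitch class 6, so they are enharmonically equivalent.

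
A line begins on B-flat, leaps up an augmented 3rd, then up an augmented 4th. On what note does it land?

G##

An augmented third up from Bb is D# (letter D, 5 semitones up).
An augmented fourth up from D# is G## (letter G, 6 semitones up).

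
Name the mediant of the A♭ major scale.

Degree 3 takes the letter 2 steps above A, which is C.
In major, degree 3 sits 4 semitones above the tonic. Ab + 4 semitones is pitch class 0, spelled on C as C.

C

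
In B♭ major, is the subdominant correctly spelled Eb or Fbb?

Each scale degree takes a distinct letter name. Degree 4 of a scale on B must use the letter E.
Eb and Fbb are enharmonically the same pitch, but only Eb uses the letter E, so it is the correct spelling here.

Eb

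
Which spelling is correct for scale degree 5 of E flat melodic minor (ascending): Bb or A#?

Each scale degree takes a distinct letter name. Degree 5 of a scale on E must use the letter B.
Bb and A# are enharmonically the same pitch, but only Bb uses the letter B, so it is the correct spelling here.

Bb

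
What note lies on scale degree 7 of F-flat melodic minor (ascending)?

Eb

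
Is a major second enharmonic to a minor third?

No

A major second spans 2 semitones; a minor third spans 3.
The spans differ, so they are not enharmonic equivalents.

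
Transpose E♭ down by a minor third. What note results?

C

E down a major third is C, so the target letter is C.
From Eb, a minor third is 3 semitones down: C.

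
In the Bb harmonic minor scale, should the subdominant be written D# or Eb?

Eb

Each scale degree takes a distinct letter name. Degree 4 of a scale on B must use the letter E.
Eb and D# are enharmonically the same pitch, but only Eb uses the letter E, so it is the correct spelling here.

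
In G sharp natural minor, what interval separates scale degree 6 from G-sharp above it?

major third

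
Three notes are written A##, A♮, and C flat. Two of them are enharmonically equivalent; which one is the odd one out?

A

In 12-tone equal temperament, enharmonic equivalents share a pitch class. A## is pitch class 11; A is pitch class 9; Cb is pitch class 11.
A## and Cb share pitch class 11, while A is pitch class 9.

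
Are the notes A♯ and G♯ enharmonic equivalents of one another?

No

Two spellings are enharmonically equivalent only if they share a pitch class.
Here A# → 10, G# → 8; 8 ≠ 10, so they are not.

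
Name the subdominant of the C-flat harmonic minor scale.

Fb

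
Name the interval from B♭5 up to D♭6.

minor third

Counting letters B–C–D gives a third.
Bb→Db = 3 semitones, 1 narrower than the major third (4), so minor.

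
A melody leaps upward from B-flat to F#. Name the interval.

augmented fifth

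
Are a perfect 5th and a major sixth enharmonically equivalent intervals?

A perfect fifth spans 7 semitones; a major sixth spans 9.
The spans differ, so they are not enharmonic equivalents.

No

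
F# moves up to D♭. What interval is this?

diminished sixth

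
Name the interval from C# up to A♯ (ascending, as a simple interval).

The letter names run C→A, a span of 5 letter steps, so the interval is some kind of sixth.
C# to A# is 9 semitones. A major sixth is 9, so 9 makes it major.

major sixth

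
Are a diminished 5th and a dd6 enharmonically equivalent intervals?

A diminished fifth spans 6 semitones; a doubly diminished sixth spans 6.
They are enharmonically equivalent.

Yes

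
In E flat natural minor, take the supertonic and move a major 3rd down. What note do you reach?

Db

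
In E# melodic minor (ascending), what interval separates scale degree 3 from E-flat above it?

diminished sixth

Scale degree 3 of E# melodic minor (ascending) is G#.
G# up to Eb: letters G→E make it a sixth; 7 semitones makes it diminished.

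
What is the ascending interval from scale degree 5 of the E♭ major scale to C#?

Scale degree 5 of Eb major is Bb.
Bb up to C#: letters B→C make it a second; 3 semitones makes it augmented.

augmented second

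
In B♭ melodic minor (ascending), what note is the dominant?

The Bb melodic minor (ascending) scale runs Bb C Db Eb F G A.
Degree 5 is F.

F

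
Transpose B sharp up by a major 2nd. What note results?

B up a major second is C#, so the target letter is C.
From B#, a major second is 2 semitones up: C##.

C##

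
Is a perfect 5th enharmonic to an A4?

No

A perfect fifth spans 7 semitones; an augmented fourth spans 6.
The spans differ, so they are not enharmonic equivalents.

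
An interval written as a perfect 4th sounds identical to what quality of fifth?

A perfect fourth spans 5 semitones.
A fifth spanning 5 semitones is doubly diminished (the perfect fifth is 7).

doubly diminished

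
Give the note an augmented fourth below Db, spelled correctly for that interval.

Abb

A fourth below D lands on the letter A.
An augmented fourth spans 6 semitones, so Db moves to pitch class 7. On the letter A that is Abb.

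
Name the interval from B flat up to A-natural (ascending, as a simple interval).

major seventh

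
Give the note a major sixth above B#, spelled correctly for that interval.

B up a major sixth is G#, so the target letter is G.
From B#, a major sixth is 9 semitones up: G##.

G##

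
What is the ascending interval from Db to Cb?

minor seventh

The letter names run D→C, a span of 6 letter steps, so the interval is some kind of seventh.
Db to Cb is 10 semitones. A major seventh is 11, so 10 makes it minor.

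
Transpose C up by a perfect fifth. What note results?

G

C up a perfect fifth is G, so the target letter is G.
From C, a perfect fifth is 7 semitones up: G.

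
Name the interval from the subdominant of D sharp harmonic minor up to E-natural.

minor sixth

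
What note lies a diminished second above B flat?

Cbb

A second above B lands on the letter C.
A diminished second spans 0 semitones, so Bb moves to pitch class 10. On the letter C that is Cbb.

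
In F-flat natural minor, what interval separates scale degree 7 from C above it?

augmented sixth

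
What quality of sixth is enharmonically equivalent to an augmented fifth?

An augmented fifth spans 8 semitones.
A sixth spanning 8 semitones is minor (the major sixth is 9).

minor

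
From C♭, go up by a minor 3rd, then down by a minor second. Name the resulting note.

A minor third up from Cb is Ebb (letter E, 3 semitones up).
A minor second down from Ebb is Db (letter D, 1 semitone down).

Db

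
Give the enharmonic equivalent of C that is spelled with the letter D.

C is pitch class 0. The letter D alone is pitch class 2.
To reach pitch class 0 from D requires an offset of -2 semitones, i.e. double flat: Dbb.

Dbb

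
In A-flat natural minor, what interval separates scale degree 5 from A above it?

Scale degree 5 of Ab natural minor is Eb.
Eb up to A: letters E→A make it a fourth; 6 semitones makes it augmented.

augmented fourth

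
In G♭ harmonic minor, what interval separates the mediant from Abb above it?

The mediant of Gb harmonic minor is Bbb.
Bbb up to Abb: letters B→A make it a seventh; 10 semitones makes it minor.

minor seventh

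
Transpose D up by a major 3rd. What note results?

A third above D lands on the letter F.
A major third spans 4 semitones, so D moves to pitch class 6. On the letter F that is F#.

F#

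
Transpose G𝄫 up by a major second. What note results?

Abb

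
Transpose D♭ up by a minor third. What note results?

D up a major third is F#, so the target letter is F.
From Db, a minor third is 3 semitones up: Fb.

Fb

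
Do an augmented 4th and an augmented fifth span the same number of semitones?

An augmented fourth spans 6 semitones; an augmented fifth spans 8.
The spans differ, so they are not enharmonic equivalents.

No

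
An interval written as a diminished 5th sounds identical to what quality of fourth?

A diminished fifth spans 6 semitones.
A fourth spanning 6 semitones is augmented (the perfect fourth is 5).

augmented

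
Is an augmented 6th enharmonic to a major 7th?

No

An augmented sixth spans 10 semitones; a major seventh spans 11.
The spans differ, so they are not enharmonic equivalents.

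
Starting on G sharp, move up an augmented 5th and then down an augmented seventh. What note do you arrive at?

E

An augmented fifth up from G# is D## (letter D, 8 semitones up).
An augmented seventh down from D## is E (letter E, 12 semitones down).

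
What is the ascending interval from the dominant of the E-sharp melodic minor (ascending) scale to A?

The dominant of E# melodic minor (ascending) is B#.
B# up to A: letters B→A make it a seventh; 9 semitones makes it diminished.

diminished seventh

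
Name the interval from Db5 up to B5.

Counting letters D–E–F–G–A–B gives a sixth.
Db→B = 10 semitones, 1 wider than the major sixth (9), so augmented.

augmented sixth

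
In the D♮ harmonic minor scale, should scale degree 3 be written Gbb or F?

Each scale degree takes a distinct letter name. Degree 3 of a scale on D must use the letter F.
F and Gbb are enharmonically the same pitch, but only F uses the letter F, so it is the correct spelling here.

F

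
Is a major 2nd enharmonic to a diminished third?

A major second spans 2 semitones; a diminished third spans 2.
They are enharmonically equivalent.

Yes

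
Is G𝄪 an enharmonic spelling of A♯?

G## is pitch class 9; A# is pitch class 10.
The pitch classes differ (9 vs. 10), so they are not enharmonic equivalents.

No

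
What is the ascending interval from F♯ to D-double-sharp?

augmented sixth

The letter names run F→D, a span of 5 letter steps, so the interval is some kind of sixth.
F# to D## is 10 semitones. A major sixth is 9, so 10 makes it augmented.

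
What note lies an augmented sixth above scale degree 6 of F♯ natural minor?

B#

Scale degree 6 of F# natural minor is D.
An augmented sixth (10 semitones) above D lands on the letter B, giving B#.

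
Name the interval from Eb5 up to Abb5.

The letter names run E→A, a span of 3 letter steps, so the interval is some kind of fourth.
Eb to Abb is 4 semitones. A perfect fourth is 5, so 4 makes it diminished.

diminished fourth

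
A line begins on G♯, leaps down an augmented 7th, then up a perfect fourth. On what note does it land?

Db

An augmented seventh down from G# is Ab (letter A, 12 semitones down).
A perfect fourth up from Ab is Db (letter D, 5 semitones up).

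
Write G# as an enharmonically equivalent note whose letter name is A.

Ab

Plain A sits 1 semitone above G#, so on the letter A the same pitch needs a flat: Ab.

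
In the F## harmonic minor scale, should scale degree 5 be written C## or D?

C##

Each scale degree takes a distinct letter name. Degree 5 of a scale on F must use the letter C.
C## and D are enharmonically the same pitch, but only C## uses the letter C, so it is the correct spelling here.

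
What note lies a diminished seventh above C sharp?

A seventh above C lands on the letter B.
A diminished seventh spans 9 semitones, so C# moves to pitch class 10. On the letter B that is Bb.

Bb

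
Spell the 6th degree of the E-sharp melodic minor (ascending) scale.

C##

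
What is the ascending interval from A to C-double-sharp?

The letter names run A→C, a span of 2 letter steps, so the interval is some kind of third.
A to C## is 5 semitones. A major third is 4, so 5 makes it augmented.

augmented third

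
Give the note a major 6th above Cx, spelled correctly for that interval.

A##

A sixth above C lands on the letter A.
A major sixth spans 9 semitones, so C## moves to pitch class 11. On the letter A that is A##.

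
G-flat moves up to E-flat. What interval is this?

Counting letters G–A–B–C–D–E gives a sixth.
Gb→Eb = 9 semitones, exactly the major sixth.

major sixth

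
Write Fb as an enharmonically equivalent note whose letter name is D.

D##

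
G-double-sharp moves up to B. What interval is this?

diminished third

The letter names run G→B, a span of 2 letter steps, so the interval is some kind of third.
G## to B is 2 semitones. A major third is 4, so 2 makes it diminished.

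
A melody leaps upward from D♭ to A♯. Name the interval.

doubly augmented fifth

Counting letters D–E–F–G–A gives a fifth.
Db→A# = 9 semitones, 2 wider than the perfect fifth (7), so doubly augmented.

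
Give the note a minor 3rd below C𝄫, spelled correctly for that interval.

Abb

A third below C lands on the letter A.
A minor third spans 3 semitones, so Cbb moves to pitch class 7. On the letter A that is Abb.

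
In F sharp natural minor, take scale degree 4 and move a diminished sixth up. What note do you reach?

Scale degree 4 of F# natural minor is B.
A diminished sixth (7 semitones) above B lands on the letter G, giving Gb.

Gb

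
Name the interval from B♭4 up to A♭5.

Counting letters B–C–D–E–F–G–A gives a seventh.
Bb→Ab = 10 semitones, 1 narrower than the major seventh (11), so minor.

minor seventh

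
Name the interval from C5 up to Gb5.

diminished fifth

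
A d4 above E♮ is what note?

E up a perfect fourth is A, so the target letter is A.
From E, a diminished fourth is 4 semitones up: Ab.

Ab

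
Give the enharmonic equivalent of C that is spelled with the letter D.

Plain D sits 2 semitones above C, so on the letter D the same pitch needs a double flat: Dbb.

Dbb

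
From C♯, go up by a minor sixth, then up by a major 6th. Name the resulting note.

F#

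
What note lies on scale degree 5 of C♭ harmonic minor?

Gb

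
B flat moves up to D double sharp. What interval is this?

doubly augmented third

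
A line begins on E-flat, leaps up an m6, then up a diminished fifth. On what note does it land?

Gbb

A minor sixth up from Eb is Cb (letter C, 8 semitones up).
A diminished fifth up from Cb is Gbb (letter G, 6 semitones up).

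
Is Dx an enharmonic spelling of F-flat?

D## = pitch class 4 and Fb = pitch class 4 — the same pitch class, so they are enharmonic equivalents.

Yes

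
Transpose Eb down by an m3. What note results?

A third below E lands on the letter C.
A minor third spans 3 semitones, so Eb moves to pitch class 0. On the letter C that is C.

C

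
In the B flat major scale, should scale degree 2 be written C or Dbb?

Each scale degree takes a distinct letter name. Degree 2 of a scale on B must use the letter C.
C and Dbb are enharmonically the same pitch, but only C uses the letter C, so it is the correct spelling here.

C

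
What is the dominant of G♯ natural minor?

Degree 5 takes the letter 4 steps above G, which is D.
In natural minor, degree 5 sits 7 semitones above the tonic. G# + 7 semitones is pitch class 3, spelled on D as D#.

D#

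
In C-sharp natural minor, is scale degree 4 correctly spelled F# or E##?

F#

Each scale degree takes a distinct letter name. Degree 4 of a scale on C must use the letter F.
F# and E## are enharmonically the same pitch, but only F# uses the letter F, so it is the correct spelling here.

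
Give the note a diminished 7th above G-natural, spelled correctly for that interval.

Fb

G up a major seventh is F#, so the target letter is F.
From G, a diminished seventh is 9 semitones up: Fb.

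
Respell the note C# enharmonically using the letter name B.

B##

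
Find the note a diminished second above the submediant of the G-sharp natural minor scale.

The submediant of G# natural minor is E.
A diminished second (0 semitones) above E lands on the letter F, giving Fb.

Fb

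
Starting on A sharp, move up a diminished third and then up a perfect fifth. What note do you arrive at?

A diminished third up from A# is C (letter C, 2 semitones up).
A perfect fifth up from C is G (letter G, 7 semitones up).

G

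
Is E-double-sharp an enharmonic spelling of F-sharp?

Yes

E## is pitch class 6; F# is pitch class 6.
All spellings map to pitch class 6, so they are enharmonically equivalent.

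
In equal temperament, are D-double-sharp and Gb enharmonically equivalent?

No

D## is pitch class 4; Gb is pitch class 6.
The pitch classes differ (4 vs. 6), so they are not enharmonic equivalents.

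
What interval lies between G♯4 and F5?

The letter names run G→F, a span of 6 letter steps, so the interval is some kind of seventh.
G# to F is 9 semitones. A major seventh is 11, so 9 makes it diminished.

diminished seventh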